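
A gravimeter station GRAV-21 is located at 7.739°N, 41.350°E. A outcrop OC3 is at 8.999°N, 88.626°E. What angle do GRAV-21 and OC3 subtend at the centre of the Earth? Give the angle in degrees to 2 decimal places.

46.76°

Δφ = 1.2600°,  Δλ = 47.2760°
a = sin²(Δφ/2) + cos φ₁ cos φ₂ sin²(Δλ/2) = 0.157462
c = 2·arcsin(√a) = 0.816088 rad = 46.7584°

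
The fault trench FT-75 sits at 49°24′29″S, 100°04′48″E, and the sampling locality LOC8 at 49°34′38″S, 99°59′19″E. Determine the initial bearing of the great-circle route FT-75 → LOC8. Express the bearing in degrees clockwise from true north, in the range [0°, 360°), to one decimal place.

199.3°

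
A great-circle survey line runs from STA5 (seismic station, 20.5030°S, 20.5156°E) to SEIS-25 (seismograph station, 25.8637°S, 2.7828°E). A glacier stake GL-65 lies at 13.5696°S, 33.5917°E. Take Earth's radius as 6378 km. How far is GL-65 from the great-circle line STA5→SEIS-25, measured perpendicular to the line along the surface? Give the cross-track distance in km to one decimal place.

147.7 km

δ₁₃ = central angle STA5→GL-65 = 0.249330 rad  (haversine)
θ₁₃ = bearing STA5→GL-65 = 63.036°,  θ₁₂ = bearing STA5→SEIS-25 = 248.420°
dₓₜ = R·arcsin(sin δ₁₃ · sin(θ₁₃ − θ₁₂)) = 6378·arcsin(0.24675·sin(-185.385°)) = 147.697 km
|dₓₜ| = 147.697 km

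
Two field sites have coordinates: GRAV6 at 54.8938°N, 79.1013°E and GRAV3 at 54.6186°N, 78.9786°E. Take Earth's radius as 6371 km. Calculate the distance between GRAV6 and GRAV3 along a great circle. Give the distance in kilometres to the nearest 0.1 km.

31.6 km

Δφ = -0.2752°,  Δλ = -0.1227°
a = sin²(Δφ/2) + cos φ₁ cos φ₂ sin²(Δλ/2) = 0.000006
c = 2·arcsin(√a) = 0.004960 rad = 0.2842°
d = R·c = 6371 × 0.004960 = 31.6 km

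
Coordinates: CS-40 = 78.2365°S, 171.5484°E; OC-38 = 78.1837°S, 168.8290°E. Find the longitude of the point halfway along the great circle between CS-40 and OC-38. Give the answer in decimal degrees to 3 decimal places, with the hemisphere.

Bx = cos φ₂ cos Δλ = 0.204544,  By = cos φ₂ sin Δλ = -0.009715
φₘ = atan2(sin φ₁ + sin φ₂, √((cos φ₁ + Bx)² + By²)) = -78.21333°
λₘ = λ₁ + atan2(By, cos φ₁ + Bx) = 170.18570°

170.186°E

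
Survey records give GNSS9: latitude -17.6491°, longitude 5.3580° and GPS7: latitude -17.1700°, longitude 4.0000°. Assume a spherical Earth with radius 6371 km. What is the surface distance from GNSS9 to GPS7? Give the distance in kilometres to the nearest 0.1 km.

153.6 km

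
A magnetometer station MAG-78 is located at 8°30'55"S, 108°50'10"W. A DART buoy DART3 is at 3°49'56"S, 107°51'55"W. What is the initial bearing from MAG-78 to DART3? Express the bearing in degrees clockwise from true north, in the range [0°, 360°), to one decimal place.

11.7°

MAG-78: φ = -8.51528°, λ = -108.83611°
DART3: φ = -3.83222°, λ = -107.86528°
Δλ = 0.9708°
y = sin Δλ · cos φ₂ = 0.016906
x = cos φ₁ sin φ₂ − sin φ₁ cos φ₂ cos Δλ = 0.081623
θ = atan2(y, x) = 11.7016° → 11.7016° (mod 360°)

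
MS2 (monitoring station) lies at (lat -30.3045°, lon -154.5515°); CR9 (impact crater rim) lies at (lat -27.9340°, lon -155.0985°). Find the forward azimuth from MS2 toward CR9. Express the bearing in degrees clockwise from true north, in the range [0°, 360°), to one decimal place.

348.5°

Δλ = -0.5470°
y = sin Δλ · cos φ₂ = -0.008434
x = cos φ₁ sin φ₂ − sin φ₁ cos φ₂ cos Δλ = 0.041341
θ = atan2(y, x) = -11.5314° → 348.4686° (mod 360°)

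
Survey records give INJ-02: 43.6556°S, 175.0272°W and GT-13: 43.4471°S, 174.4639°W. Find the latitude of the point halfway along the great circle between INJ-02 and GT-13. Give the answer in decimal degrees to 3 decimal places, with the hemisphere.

43.552°S

Bx = cos φ₂ cos Δλ = 0.725975,  By = cos φ₂ sin Δλ = 0.007138
φₘ = atan2(sin φ₁ + sin φ₂, √((cos φ₁ + Bx)² + By²)) = -43.55170°
λₘ = λ₁ + atan2(By, cos φ₁ + Bx) = -174.74506°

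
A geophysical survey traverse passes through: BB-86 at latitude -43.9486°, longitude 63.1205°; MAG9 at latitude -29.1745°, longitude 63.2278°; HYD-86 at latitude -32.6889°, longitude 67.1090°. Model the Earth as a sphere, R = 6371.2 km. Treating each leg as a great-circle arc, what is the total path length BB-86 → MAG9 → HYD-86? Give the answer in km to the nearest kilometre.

BB-86→MAG9: c = 0.257861 rad, d = 1642.88 km
MAG9→HYD-86: c = 0.084475 rad, d = 538.21 km
Total = 1642.88 + 538.21 = 2181.09 km

2181 km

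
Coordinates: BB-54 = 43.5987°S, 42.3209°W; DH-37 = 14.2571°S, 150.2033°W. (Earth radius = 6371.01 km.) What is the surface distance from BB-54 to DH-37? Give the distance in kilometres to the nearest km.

Δφ = 29.3416°,  Δλ = -107.8824°
a = sin²(Δφ/2) + cos φ₁ cos φ₂ sin²(Δλ/2) = 0.522846
c = 2·arcsin(√a) = 1.616504 rad = 92.6189°
d = R·c = 6371.01 × 1.616504 = 10298.8 km

10299 km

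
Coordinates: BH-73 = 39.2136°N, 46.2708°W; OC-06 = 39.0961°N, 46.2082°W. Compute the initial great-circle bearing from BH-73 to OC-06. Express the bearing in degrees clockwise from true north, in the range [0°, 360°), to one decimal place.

157.5°

Δλ = 0.0626°
y = sin Δλ · cos φ₂ = 0.000848
x = cos φ₁ sin φ₂ − sin φ₁ cos φ₂ cos Δλ = -0.002050
θ = atan2(y, x) = 157.5333° → 157.5333° (mod 360°)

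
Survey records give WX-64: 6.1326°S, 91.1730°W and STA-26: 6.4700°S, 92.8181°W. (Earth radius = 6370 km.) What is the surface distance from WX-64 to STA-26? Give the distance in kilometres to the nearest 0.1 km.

185.6 km

Δφ = -0.3374°,  Δλ = -1.6451°
a = sin²(Δφ/2) + cos φ₁ cos φ₂ sin²(Δλ/2) = 0.000212
c = 2·arcsin(√a) = 0.029140 rad = 1.6696°
d = R·c = 6370 × 0.029140 = 185.6 km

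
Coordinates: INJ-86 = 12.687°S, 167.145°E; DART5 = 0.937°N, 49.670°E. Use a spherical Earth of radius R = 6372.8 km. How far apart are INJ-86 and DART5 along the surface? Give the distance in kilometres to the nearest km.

Δφ = 13.6240°,  Δλ = -117.4750°
a = sin²(Δφ/2) + cos φ₁ cos φ₂ sin²(Δλ/2) = 0.726814
c = 2·arcsin(√a) = 2.041629 rad = 116.9767°
d = R·c = 6372.8 × 2.041629 = 13010.9 km

13011 km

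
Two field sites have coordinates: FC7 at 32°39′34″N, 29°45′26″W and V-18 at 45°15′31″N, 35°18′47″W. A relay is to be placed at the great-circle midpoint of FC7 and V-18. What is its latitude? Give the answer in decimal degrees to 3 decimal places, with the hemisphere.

FC7: φ = +32.65944°, λ = -29.75722°
V-18: φ = +45.25861°, λ = -35.31306°
Bx = cos φ₂ cos Δλ = 0.700601,  By = cos φ₂ sin Δλ = -0.068149
φₘ = atan2(sin φ₁ + sin φ₂, √((cos φ₁ + Bx)² + By²)) = 38.99171°
λₘ = λ₁ + atan2(By, cos φ₁ + Bx) = -32.28698°

38.992°N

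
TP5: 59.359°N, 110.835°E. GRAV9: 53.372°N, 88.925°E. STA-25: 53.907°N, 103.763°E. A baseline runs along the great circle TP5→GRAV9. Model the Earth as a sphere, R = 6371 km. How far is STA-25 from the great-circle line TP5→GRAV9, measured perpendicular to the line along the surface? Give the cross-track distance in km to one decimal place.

422.7 km

δ₁₃ = central angle TP5→STA-25 = 0.116754 rad  (haversine)
θ₁₃ = bearing TP5→STA-25 = 218.507°,  θ₁₂ = bearing TP5→GRAV9 = 253.197°
dₓₜ = R·arcsin(sin δ₁₃ · sin(θ₁₃ − θ₁₂)) = 6371·arcsin(0.11649·sin(-34.690°)) = -422.695 km
|dₓₜ| = 422.695 km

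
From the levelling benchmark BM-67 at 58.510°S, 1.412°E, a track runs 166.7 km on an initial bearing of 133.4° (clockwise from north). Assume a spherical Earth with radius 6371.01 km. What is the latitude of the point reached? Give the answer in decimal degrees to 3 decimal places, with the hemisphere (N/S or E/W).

δ = d/R = 166.7/6371.01 = 0.026165 rad
φ₂ = arcsin(sin φ₁ cos δ + cos φ₁ sin δ cos θ)
   = arcsin(-0.85273·0.99966 + 0.52235·0.02616·-0.68709) = -59.52258°
λ₂ = λ₁ + atan2(sin θ sin δ cos φ₁, cos δ − sin φ₁ sin φ₂) = 3.55985°

59.523°S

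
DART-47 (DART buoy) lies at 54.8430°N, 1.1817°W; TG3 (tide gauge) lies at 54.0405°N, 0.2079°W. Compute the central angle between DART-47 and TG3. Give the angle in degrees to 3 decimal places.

0.982°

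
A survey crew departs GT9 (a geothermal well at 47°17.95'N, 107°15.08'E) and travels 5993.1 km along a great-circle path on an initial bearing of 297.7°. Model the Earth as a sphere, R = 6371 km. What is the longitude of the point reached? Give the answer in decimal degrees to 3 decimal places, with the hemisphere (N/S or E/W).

27.053°E

GT9: φ = +47.29917°, λ = +107.25133°
δ = d/R = 5993.1/6371 = 0.940684 rad
φ₂ = arcsin(sin φ₁ cos δ + cos φ₁ sin δ cos θ)
   = arcsin(0.73490·0.58924 + 0.67817·0.80796·0.46484) = 43.45110°
λ₂ = λ₁ + atan2(sin θ sin δ cos φ₁, cos δ − sin φ₁ sin φ₂) = 27.05332°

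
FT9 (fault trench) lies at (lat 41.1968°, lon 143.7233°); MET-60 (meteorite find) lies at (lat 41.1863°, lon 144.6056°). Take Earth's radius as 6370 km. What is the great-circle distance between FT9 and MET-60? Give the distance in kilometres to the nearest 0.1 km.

73.8 km

Δφ = -0.0105°,  Δλ = 0.8823°
a = sin²(Δφ/2) + cos φ₁ cos φ₂ sin²(Δλ/2) = 0.000034
c = 2·arcsin(√a) = 0.011589 rad = 0.6640°
d = R·c = 6370 × 0.011589 = 73.8 km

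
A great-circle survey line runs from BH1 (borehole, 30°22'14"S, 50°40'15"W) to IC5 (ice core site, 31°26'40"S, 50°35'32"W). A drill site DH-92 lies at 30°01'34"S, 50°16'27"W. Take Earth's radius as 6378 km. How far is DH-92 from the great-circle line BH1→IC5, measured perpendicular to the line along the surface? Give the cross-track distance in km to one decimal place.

BH1: φ = -30.37056°, λ = -50.67083°
IC5: φ = -31.44444°, λ = -50.59222°
DH-92: φ = -30.02611°, λ = -50.27417°
δ₁₃ = central angle BH1→DH-92 = 0.008482 rad  (haversine)
θ₁₃ = bearing BH1→DH-92 = 44.966°,  θ₁₂ = bearing BH1→IC5 = 176.426°
dₓₜ = R·arcsin(sin δ₁₃ · sin(θ₁₃ − θ₁₂)) = 6378·arcsin(0.00848·sin(-131.461°)) = -40.541 km
|dₓₜ| = 40.541 km

40.5 km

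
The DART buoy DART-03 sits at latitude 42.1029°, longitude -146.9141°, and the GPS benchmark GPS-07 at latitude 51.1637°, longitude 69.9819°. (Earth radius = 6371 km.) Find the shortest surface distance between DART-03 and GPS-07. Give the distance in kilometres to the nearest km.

Δφ = 9.0608°,  Δλ = -143.1040°
a = sin²(Δφ/2) + cos φ₁ cos φ₂ sin²(Δλ/2) = 0.424918
c = 2·arcsin(√a) = 1.420063 rad = 81.3636°
d = R·c = 6371 × 1.420063 = 9047.2 km

9047 km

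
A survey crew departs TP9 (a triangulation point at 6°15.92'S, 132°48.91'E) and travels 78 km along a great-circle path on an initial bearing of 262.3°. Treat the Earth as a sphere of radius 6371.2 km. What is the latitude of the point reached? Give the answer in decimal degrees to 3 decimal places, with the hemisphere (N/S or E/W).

6.359°S

TP9: φ = -6.26533°, λ = +132.81517°
δ = d/R = 78/6371.2 = 0.012243 rad
φ₂ = arcsin(sin φ₁ cos δ + cos φ₁ sin δ cos θ)
   = arcsin(-0.10913·0.99993 + 0.99403·0.01224·-0.13399) = -6.35885°
λ₂ = λ₁ + atan2(sin θ sin δ cos φ₁, cos δ − sin φ₁ sin φ₂) = 132.11574°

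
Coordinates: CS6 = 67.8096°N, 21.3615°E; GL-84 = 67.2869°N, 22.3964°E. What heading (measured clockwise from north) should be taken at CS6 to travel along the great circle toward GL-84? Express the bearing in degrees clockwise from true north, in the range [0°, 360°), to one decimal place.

Δλ = 1.0349°
y = sin Δλ · cos φ₂ = 0.006974
x = cos φ₁ sin φ₂ − sin φ₁ cos φ₂ cos Δλ = -0.009064
θ = atan2(y, x) = 142.4266° → 142.4266° (mod 360°)

142.4°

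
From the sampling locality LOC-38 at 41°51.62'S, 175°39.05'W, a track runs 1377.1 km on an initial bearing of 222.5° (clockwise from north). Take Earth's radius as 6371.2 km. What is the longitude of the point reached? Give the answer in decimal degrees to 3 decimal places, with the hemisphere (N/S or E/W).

171.235°E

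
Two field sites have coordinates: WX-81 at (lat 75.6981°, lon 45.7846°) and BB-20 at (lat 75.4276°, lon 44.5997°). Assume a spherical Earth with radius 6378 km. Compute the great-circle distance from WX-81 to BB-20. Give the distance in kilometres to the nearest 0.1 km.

Δφ = -0.2705°,  Δλ = -1.1849°
a = sin²(Δφ/2) + cos φ₁ cos φ₂ sin²(Δλ/2) = 0.000012
c = 2·arcsin(√a) = 0.006991 rad = 0.4005°
d = R·c = 6378 × 0.006991 = 44.6 km

44.6 km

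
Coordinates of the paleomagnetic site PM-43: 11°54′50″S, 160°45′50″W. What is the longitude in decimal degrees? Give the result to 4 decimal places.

160.7639°W

160° + 45′/60 + 50″/3600 = 160 + 0.75000 + 0.01389 = 160.7639°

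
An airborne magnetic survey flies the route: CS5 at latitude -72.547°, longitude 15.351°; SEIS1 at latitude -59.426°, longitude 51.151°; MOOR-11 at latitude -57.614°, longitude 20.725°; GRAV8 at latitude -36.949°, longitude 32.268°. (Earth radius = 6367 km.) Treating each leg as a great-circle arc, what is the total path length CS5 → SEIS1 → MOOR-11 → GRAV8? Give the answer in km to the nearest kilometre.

6329 km

CS5→SEIS1: c = 0.332989 rad, d = 2120.14 km
SEIS1→MOOR-11: c = 0.276634 rad, d = 1761.33 km
MOOR-11→GRAV8: c = 0.384457 rad, d = 2447.84 km
Total = 2120.14 + 1761.33 + 2447.84 = 6329.31 km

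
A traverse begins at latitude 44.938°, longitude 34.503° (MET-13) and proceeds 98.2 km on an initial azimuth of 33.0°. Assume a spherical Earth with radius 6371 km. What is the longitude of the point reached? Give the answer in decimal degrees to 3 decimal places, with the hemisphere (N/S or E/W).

δ = d/R = 98.2/6371 = 0.015414 rad
φ₂ = arcsin(sin φ₁ cos δ + cos φ₁ sin δ cos θ)
   = arcsin(0.70634·0.99988 + 0.70787·0.01541·0.83867) = 45.67661°
λ₂ = λ₁ + atan2(sin θ sin δ cos φ₁, cos δ − sin φ₁ sin φ₂) = 35.19139°

35.191°E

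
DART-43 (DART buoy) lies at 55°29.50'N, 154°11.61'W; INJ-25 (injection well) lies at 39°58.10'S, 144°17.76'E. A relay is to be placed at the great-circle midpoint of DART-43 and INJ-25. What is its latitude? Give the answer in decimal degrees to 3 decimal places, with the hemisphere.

8.977°N

DART-43: φ = +55.49167°, λ = -154.19350°
INJ-25: φ = -39.96833°, λ = +144.29600°
Bx = cos φ₂ cos Δλ = 0.365571,  By = cos φ₂ sin Δλ = -0.673592
φₘ = atan2(sin φ₁ + sin φ₂, √((cos φ₁ + Bx)² + By²)) = 8.97742°
λₘ = λ₁ + atan2(By, cos φ₁ + Bx) = 169.95225°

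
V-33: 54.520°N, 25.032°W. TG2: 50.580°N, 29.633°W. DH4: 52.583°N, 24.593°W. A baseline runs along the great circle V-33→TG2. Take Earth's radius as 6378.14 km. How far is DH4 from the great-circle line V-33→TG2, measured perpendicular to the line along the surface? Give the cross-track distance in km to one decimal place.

154.0 km

δ₁₃ = central angle V-33→DH4 = 0.034112 rad  (haversine)
θ₁₃ = bearing V-33→DH4 = 172.154°,  θ₁₂ = bearing V-33→TG2 = 217.226°
dₓₜ = R·arcsin(sin δ₁₃ · sin(θ₁₃ − θ₁₂)) = 6378.14·arcsin(0.03411·sin(-45.071°)) = -154.021 km
|dₓₜ| = 154.021 km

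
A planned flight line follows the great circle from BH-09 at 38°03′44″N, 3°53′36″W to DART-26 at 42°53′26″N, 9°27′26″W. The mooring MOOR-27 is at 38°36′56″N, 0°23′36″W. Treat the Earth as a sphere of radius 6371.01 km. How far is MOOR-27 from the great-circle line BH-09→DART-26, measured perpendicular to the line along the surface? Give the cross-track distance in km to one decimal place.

BH-09: φ = +38.06222°, λ = -3.89333°
DART-26: φ = +42.89056°, λ = -9.45722°
MOOR-27: φ = +38.61556°, λ = -0.39333°
δ₁₃ = central angle BH-09→MOOR-27 = 0.048874 rad  (haversine)
θ₁₃ = bearing BH-09→MOOR-27 = 77.522°,  θ₁₂ = bearing BH-09→DART-26 = 320.541°
dₓₜ = R·arcsin(sin δ₁₃ · sin(θ₁₃ − θ₁₂)) = 6371.01·arcsin(0.04885·sin(-243.019°)) = 277.463 km
|dₓₜ| = 277.463 km

277.5 km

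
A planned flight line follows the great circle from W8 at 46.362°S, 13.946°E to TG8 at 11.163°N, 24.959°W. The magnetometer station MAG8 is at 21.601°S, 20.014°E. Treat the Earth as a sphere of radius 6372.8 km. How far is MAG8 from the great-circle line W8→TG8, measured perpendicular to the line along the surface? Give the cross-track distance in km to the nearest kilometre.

δ₁₃ = central angle W8→MAG8 = 0.440666 rad  (haversine)
θ₁₃ = bearing W8→MAG8 = 13.322°,  θ₁₂ = bearing W8→TG8 = 318.076°
dₓₜ = R·arcsin(sin δ₁₃ · sin(θ₁₃ − θ₁₂)) = 6372.8·arcsin(0.42654·sin(-304.754°)) = 2281.784 km
|dₓₜ| = 2281.784 km

2282 km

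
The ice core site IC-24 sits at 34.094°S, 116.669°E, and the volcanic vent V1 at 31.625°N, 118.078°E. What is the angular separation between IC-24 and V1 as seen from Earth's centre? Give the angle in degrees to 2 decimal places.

65.73°

Δφ = 65.7190°,  Δλ = 1.4090°
a = sin²(Δφ/2) + cos φ₁ cos φ₂ sin²(Δλ/2) = 0.294501
c = 2·arcsin(√a) = 1.147247 rad = 65.7324°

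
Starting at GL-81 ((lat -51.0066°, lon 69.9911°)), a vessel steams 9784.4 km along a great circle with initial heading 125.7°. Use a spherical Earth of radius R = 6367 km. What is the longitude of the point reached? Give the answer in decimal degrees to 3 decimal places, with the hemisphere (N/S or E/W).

171.992°W

δ = d/R = 9784.4/6367 = 1.536736 rad
φ₂ = arcsin(sin φ₁ cos δ + cos φ₁ sin δ cos θ)
   = arcsin(-0.77722·0.03405 + 0.62923·0.99942·-0.58354) = -23.16848°
λ₂ = λ₁ + atan2(sin θ sin δ cos φ₁, cos δ − sin φ₁ sin φ₂) = -171.99204°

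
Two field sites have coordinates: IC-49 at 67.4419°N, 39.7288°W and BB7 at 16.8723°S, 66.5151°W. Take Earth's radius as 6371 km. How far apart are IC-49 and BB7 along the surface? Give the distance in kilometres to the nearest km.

9627 km

Δφ = -84.3142°,  Δλ = -26.7863°
a = sin²(Δφ/2) + cos φ₁ cos φ₂ sin²(Δλ/2) = 0.470160
c = 2·arcsin(√a) = 1.511081 rad = 86.5785°
d = R·c = 6371 × 1.511081 = 9627.1 km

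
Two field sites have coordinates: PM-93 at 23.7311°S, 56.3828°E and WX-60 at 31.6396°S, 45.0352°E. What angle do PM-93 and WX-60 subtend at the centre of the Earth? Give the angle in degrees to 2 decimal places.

Δφ = -7.9085°,  Δλ = -11.3476°
a = sin²(Δφ/2) + cos φ₁ cos φ₂ sin²(Δλ/2) = 0.012373
c = 2·arcsin(√a) = 0.222932 rad = 12.7731°

12.77°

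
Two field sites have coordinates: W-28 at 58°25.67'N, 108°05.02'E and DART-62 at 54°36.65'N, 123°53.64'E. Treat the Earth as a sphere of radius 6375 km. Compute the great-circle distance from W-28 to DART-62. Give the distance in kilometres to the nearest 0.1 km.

1056.0 km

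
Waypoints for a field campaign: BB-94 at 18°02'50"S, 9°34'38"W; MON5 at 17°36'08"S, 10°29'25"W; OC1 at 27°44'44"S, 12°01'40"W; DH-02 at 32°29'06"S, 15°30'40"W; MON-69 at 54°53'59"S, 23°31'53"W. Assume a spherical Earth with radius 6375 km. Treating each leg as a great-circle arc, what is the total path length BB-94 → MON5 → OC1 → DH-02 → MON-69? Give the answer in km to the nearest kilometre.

4445 km

BB-94: φ = -18.04722°, λ = -9.57722°
MON5: φ = -17.60222°, λ = -10.49028°
OC1: φ = -27.74556°, λ = -12.02778°
DH-02: φ = -32.48500°, λ = -15.51111°
MON-69: φ = -54.89972°, λ = -23.53139°
BB-94→MON5: c = 0.017043 rad, d = 108.65 km
MON5→OC1: c = 0.178751 rad, d = 1139.54 km
OC1→DH-02: c = 0.098003 rad, d = 624.77 km
DH-02→MON-69: c = 0.403471 rad, d = 2572.13 km
Total = 108.65 + 1139.54 + 624.77 + 2572.13 = 4445.09 km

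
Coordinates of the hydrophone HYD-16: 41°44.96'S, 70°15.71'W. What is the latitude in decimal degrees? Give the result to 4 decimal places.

41° + 44.96′/60 = 41 + 0.74933 = 41.7493°

41.7493°S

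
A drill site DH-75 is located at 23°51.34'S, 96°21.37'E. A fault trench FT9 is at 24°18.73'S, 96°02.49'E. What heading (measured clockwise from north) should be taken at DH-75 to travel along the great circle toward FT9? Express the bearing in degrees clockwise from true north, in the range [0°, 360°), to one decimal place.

DH-75: φ = -23.85567°, λ = +96.35617°
FT9: φ = -24.31217°, λ = +96.04150°
Δλ = -0.3147°
y = sin Δλ · cos φ₂ = -0.005005
x = cos φ₁ sin φ₂ − sin φ₁ cos φ₂ cos Δλ = -0.007973
θ = atan2(y, x) = -147.8819° → 212.1181° (mod 360°)

212.1°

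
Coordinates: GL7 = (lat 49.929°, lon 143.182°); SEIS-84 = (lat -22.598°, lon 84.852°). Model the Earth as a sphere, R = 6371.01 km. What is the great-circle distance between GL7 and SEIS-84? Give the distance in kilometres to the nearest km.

Δφ = -72.5270°,  Δλ = -58.3300°
a = sin²(Δφ/2) + cos φ₁ cos φ₂ sin²(Δλ/2) = 0.491013
c = 2·arcsin(√a) = 1.552822 rad = 88.9701°
d = R·c = 6371.01 × 1.552822 = 9893.0 km

9893 km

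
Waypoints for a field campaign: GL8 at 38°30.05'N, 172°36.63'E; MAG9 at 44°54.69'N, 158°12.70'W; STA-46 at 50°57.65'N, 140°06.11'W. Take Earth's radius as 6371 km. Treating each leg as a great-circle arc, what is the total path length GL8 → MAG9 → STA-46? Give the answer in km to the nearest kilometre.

4012 km

GL8: φ = +38.50083°, λ = +172.61050°
MAG9: φ = +44.91150°, λ = -158.21167°
STA-46: φ = +50.96083°, λ = -140.10183°
GL8→MAG9: c = 0.393896 rad, d = 2509.51 km
MAG9→STA-46: c = 0.235770 rad, d = 1502.09 km
Total = 2509.51 + 1502.09 = 4011.60 km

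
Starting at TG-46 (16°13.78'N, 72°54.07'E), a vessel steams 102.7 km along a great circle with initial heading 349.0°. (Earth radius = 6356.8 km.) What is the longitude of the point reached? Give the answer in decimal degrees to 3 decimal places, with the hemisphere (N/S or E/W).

TG-46: φ = +16.22967°, λ = +72.90117°
δ = d/R = 102.7/6356.8 = 0.016156 rad
φ₂ = arcsin(sin φ₁ cos δ + cos φ₁ sin δ cos θ)
   = arcsin(0.27949·0.99987 + 0.96015·0.01616·0.98163) = 17.13824°
λ₂ = λ₁ + atan2(sin θ sin δ cos φ₁, cos δ − sin φ₁ sin φ₂) = 72.71634°

72.716°E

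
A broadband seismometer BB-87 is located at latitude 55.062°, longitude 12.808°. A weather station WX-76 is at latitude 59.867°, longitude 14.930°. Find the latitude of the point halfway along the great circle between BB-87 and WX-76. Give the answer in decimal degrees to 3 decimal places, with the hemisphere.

57.469°N

Bx = cos φ₂ cos Δλ = 0.501665,  By = cos φ₂ sin Δλ = 0.018588
φₘ = atan2(sin φ₁ + sin φ₂, √((cos φ₁ + Bx)² + By²)) = 57.46894°
λₘ = λ₁ + atan2(By, cos φ₁ + Bx) = 13.79921°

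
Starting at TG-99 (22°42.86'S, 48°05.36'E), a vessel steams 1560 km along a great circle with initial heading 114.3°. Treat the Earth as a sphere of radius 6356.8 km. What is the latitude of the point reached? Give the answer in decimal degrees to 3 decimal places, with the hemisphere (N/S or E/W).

27.826°S

TG-99: φ = -22.71433°, λ = +48.08933°
δ = d/R = 1560/6356.8 = 0.245406 rad
φ₂ = arcsin(sin φ₁ cos δ + cos φ₁ sin δ cos θ)
   = arcsin(-0.38614·0.97004 + 0.92244·0.24295·-0.41151) = -27.82621°
λ₂ = λ₁ + atan2(sin θ sin δ cos φ₁, cos δ − sin φ₁ sin φ₂) = 62.58920°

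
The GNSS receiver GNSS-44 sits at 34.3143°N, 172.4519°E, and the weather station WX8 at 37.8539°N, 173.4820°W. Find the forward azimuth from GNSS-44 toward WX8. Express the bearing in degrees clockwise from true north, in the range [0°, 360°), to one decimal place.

68.6°

Δλ = 14.0661°
y = sin Δλ · cos φ₂ = 0.191900
x = cos φ₁ sin φ₂ − sin φ₁ cos φ₂ cos Δλ = 0.075085
θ = atan2(y, x) = 68.6311° → 68.6311° (mod 360°)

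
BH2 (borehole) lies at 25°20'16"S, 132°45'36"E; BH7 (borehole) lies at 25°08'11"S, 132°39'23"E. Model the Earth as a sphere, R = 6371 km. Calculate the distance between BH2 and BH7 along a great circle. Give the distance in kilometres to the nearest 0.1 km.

24.7 km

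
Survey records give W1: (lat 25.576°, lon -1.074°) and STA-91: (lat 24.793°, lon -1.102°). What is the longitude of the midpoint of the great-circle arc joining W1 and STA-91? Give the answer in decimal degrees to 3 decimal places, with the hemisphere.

1.088°W

Bx = cos φ₂ cos Δλ = 0.907829,  By = cos φ₂ sin Δλ = -0.000444
φₘ = atan2(sin φ₁ + sin φ₂, √((cos φ₁ + Bx)² + By²)) = 25.18450°
λₘ = λ₁ + atan2(By, cos φ₁ + Bx) = -1.08804°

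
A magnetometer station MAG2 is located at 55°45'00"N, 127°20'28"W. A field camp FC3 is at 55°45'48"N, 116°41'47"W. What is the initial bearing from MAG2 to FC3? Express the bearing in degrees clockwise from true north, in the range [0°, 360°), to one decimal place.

MAG2: φ = +55.75000°, λ = -127.34111°
FC3: φ = +55.76333°, λ = -116.69639°
Δλ = 10.6447°
y = sin Δλ · cos φ₂ = 0.103925
x = cos φ₁ sin φ₂ − sin φ₁ cos φ₂ cos Δλ = 0.008236
θ = atan2(y, x) = 85.4691° → 85.4691° (mod 360°)

85.5°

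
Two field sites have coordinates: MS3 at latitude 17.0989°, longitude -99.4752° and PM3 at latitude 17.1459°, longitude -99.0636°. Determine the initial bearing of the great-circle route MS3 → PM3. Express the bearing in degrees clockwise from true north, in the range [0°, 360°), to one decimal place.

Δλ = 0.4116°
y = sin Δλ · cos φ₂ = 0.006864
x = cos φ₁ sin φ₂ − sin φ₁ cos φ₂ cos Δλ = 0.000828
θ = atan2(y, x) = 83.1258° → 83.1258° (mod 360°)

83.1°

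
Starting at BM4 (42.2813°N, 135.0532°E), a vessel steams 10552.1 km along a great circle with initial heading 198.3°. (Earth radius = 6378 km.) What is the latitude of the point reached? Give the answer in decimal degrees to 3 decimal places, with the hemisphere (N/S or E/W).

δ = d/R = 10552.1/6378 = 1.654453 rad
φ₂ = arcsin(sin φ₁ cos δ + cos φ₁ sin δ cos θ)
   = arcsin(0.67277·-0.08356 + 0.73985·0.99650·-0.94943) = -49.12969°
λ₂ = λ₁ + atan2(sin θ sin δ cos φ₁, cos δ − sin φ₁ sin φ₂) = 106.48682°

49.130°S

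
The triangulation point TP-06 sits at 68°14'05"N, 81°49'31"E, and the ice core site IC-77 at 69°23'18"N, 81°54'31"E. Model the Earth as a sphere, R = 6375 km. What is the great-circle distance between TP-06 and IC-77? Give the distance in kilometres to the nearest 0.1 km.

128.4 km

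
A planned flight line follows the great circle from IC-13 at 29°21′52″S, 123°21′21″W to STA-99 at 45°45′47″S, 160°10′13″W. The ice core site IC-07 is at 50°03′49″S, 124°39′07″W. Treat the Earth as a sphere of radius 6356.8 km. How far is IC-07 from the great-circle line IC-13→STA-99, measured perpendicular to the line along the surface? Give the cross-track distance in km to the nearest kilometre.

IC-13: φ = -29.36444°, λ = -123.35583°
STA-99: φ = -45.76306°, λ = -160.17028°
IC-07: φ = -50.06361°, λ = -124.65194°
δ₁₃ = central angle IC-13→IC-07 = 0.361673 rad  (haversine)
θ₁₃ = bearing IC-13→IC-07 = 182.352°,  θ₁₂ = bearing IC-13→STA-99 = 230.019°
dₓₜ = R·arcsin(sin δ₁₃ · sin(θ₁₃ − θ₁₂)) = 6356.8·arcsin(0.35384·sin(-47.667°)) = -1682.345 km
|dₓₜ| = 1682.345 km

1682 km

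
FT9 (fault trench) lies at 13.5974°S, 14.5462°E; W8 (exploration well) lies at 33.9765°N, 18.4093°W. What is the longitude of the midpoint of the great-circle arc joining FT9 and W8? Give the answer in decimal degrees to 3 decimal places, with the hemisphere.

Bx = cos φ₂ cos Δλ = 0.695832,  By = cos φ₂ sin Δλ = -0.451111
φₘ = atan2(sin φ₁ + sin φ₂, √((cos φ₁ + Bx)² + By²)) = 10.61339°
λₘ = λ₁ + atan2(By, cos φ₁ + Bx) = -0.58911°

0.589°W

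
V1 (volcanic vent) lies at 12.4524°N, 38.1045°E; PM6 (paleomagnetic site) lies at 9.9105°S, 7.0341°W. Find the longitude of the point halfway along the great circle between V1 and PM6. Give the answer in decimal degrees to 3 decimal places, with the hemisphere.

15.431°E

Bx = cos φ₂ cos Δλ = 0.694868,  By = cos φ₂ sin Δλ = -0.698238
φₘ = atan2(sin φ₁ + sin φ₂, √((cos φ₁ + Bx)² + By²)) = 1.37632°
λₘ = λ₁ + atan2(By, cos φ₁ + Bx) = 15.43077°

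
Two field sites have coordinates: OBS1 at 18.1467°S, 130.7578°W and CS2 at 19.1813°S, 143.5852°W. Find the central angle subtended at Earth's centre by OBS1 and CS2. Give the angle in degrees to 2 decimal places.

12.19°

Δφ = -1.0346°,  Δλ = -12.8274°
a = sin²(Δφ/2) + cos φ₁ cos φ₂ sin²(Δλ/2) = 0.011281
c = 2·arcsin(√a) = 0.212825 rad = 12.1940°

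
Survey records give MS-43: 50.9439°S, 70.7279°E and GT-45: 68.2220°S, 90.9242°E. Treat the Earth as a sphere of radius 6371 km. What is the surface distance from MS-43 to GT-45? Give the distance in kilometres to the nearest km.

Δφ = -17.2781°,  Δλ = 20.1963°
a = sin²(Δφ/2) + cos φ₁ cos φ₂ sin²(Δλ/2) = 0.029749
c = 2·arcsin(√a) = 0.346694 rad = 19.8641°
d = R·c = 6371 × 0.346694 = 2208.8 km

2209 km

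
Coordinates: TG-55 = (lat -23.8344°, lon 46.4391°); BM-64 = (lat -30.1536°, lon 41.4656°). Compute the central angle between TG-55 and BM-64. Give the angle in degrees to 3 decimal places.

7.716°

Δφ = -6.3192°,  Δλ = -4.9735°
a = sin²(Δφ/2) + cos φ₁ cos φ₂ sin²(Δλ/2) = 0.004527
c = 2·arcsin(√a) = 0.134666 rad = 7.7158°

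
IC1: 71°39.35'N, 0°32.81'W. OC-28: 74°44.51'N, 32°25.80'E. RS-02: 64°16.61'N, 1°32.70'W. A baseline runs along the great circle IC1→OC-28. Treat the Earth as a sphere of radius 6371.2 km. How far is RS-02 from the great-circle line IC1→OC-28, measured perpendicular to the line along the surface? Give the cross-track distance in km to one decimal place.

658.3 km

IC1: φ = +71.65583°, λ = -0.54683°
OC-28: φ = +74.74183°, λ = +32.43000°
RS-02: φ = +64.27683°, λ = -1.54500°
δ₁₃ = central angle IC1→RS-02 = 0.128949 rad  (haversine)
θ₁₃ = bearing IC1→RS-02 = 183.371°,  θ₁₂ = bearing IC1→OC-28 = 56.704°
dₓₜ = R·arcsin(sin δ₁₃ · sin(θ₁₃ − θ₁₂)) = 6371.2·arcsin(0.12859·sin(126.667°)) = 658.337 km
|dₓₜ| = 658.337 km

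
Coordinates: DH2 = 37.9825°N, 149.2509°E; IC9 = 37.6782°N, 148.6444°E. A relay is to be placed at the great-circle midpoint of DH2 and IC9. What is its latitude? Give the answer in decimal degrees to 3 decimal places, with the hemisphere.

Bx = cos φ₂ cos Δλ = 0.791412,  By = cos φ₂ sin Δλ = -0.008378
φₘ = atan2(sin φ₁ + sin φ₂, √((cos φ₁ + Bx)² + By²)) = 37.83074°
λₘ = λ₁ + atan2(By, cos φ₁ + Bx) = 148.94702°

37.831°N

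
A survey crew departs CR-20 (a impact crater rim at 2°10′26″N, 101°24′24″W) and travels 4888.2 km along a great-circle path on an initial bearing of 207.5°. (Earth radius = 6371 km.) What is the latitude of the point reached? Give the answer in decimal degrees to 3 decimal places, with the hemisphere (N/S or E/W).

CR-20: φ = +2.17389°, λ = -101.40667°
δ = d/R = 4888.2/6371 = 0.767258 rad
φ₂ = arcsin(sin φ₁ cos δ + cos φ₁ sin δ cos θ)
   = arcsin(0.03793·0.71982 + 0.99928·0.69416·-0.88701) = -36.01404°
λ₂ = λ₁ + atan2(sin θ sin δ cos φ₁, cos δ − sin φ₁ sin φ₂) = -124.75166°

36.014°S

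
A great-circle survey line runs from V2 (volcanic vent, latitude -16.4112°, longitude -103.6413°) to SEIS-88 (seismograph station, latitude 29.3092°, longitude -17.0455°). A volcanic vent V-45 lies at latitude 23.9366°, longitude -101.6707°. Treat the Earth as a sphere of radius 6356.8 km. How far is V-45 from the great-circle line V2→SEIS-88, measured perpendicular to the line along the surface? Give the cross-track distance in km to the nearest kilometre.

δ₁₃ = central angle V2→V-45 = 0.705002 rad  (haversine)
θ₁₃ = bearing V2→V-45 = 2.780°,  θ₁₂ = bearing V2→SEIS-88 = 60.914°
dₓₜ = R·arcsin(sin δ₁₃ · sin(θ₁₃ − θ₁₂)) = 6356.8·arcsin(0.64804·sin(-58.134°)) = -3704.775 km
|dₓₜ| = 3704.775 km

3705 km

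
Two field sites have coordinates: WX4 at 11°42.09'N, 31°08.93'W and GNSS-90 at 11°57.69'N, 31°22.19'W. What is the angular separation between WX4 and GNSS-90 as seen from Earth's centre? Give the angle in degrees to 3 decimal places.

WX4: φ = +11.70150°, λ = -31.14883°
GNSS-90: φ = +11.96150°, λ = -31.36983°
Δφ = 0.2600°,  Δλ = -0.2210°
a = sin²(Δφ/2) + cos φ₁ cos φ₂ sin²(Δλ/2) = 0.000009
c = 2·arcsin(√a) = 0.005903 rad = 0.3382°

0.338°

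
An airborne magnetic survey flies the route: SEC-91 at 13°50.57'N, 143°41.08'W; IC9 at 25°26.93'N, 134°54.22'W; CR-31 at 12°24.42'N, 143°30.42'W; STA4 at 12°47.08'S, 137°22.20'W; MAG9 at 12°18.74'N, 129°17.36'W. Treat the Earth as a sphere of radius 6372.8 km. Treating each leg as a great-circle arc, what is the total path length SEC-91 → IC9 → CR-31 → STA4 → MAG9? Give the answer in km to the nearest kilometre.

9105 km

SEC-91: φ = +13.84283°, λ = -143.68467°
IC9: φ = +25.44883°, λ = -134.90367°
CR-31: φ = +12.40700°, λ = -143.50700°
STA4: φ = -12.78467°, λ = -137.37000°
MAG9: φ = +12.31233°, λ = -129.28933°
SEC-91→IC9: c = 0.248518 rad, d = 1583.76 km
IC9→CR-31: c = 0.268076 rad, d = 1708.39 km
CR-31→STA4: c = 0.452331 rad, d = 2882.62 km
STA4→MAG9: c = 0.459823 rad, d = 2930.36 km
Total = 1583.76 + 1708.39 + 2882.62 + 2930.36 = 9105.13 km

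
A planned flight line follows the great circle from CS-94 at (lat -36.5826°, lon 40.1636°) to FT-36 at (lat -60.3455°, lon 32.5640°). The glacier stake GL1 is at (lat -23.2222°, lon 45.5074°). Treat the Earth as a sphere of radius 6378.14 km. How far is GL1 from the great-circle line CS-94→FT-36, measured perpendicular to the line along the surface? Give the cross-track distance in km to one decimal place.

δ₁₃ = central angle CS-94→GL1 = 0.246680 rad  (haversine)
θ₁₃ = bearing CS-94→GL1 = 20.518°,  θ₁₂ = bearing CS-94→FT-36 = 189.165°
dₓₜ = R·arcsin(sin δ₁₃ · sin(θ₁₃ − θ₁₂)) = 6378.14·arcsin(0.24419·sin(-168.648°)) = -306.688 km
|dₓₜ| = 306.688 km

306.7 km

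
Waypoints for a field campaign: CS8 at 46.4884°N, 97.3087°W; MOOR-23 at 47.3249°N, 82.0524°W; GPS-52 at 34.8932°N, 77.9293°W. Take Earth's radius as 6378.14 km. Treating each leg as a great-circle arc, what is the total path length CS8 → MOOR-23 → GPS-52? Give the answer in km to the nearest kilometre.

CS8→MOOR-23: c = 0.182206 rad, d = 1162.13 km
MOOR-23→GPS-52: c = 0.223560 rad, d = 1425.90 km
Total = 1162.13 + 1425.90 = 2588.03 km

2588 km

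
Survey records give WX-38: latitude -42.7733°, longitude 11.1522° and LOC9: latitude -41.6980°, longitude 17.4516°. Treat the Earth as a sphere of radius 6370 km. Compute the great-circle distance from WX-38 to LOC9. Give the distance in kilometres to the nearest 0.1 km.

532.0 km

Δφ = 1.0753°,  Δλ = 6.2994°
a = sin²(Δφ/2) + cos φ₁ cos φ₂ sin²(Δλ/2) = 0.001743
c = 2·arcsin(√a) = 0.083515 rad = 4.7851°
d = R·c = 6370 × 0.083515 = 532.0 km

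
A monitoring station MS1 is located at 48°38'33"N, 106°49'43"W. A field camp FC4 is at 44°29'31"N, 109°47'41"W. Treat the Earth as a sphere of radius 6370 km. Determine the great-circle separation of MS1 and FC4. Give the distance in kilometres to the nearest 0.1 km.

MS1: φ = +48.64250°, λ = -106.82861°
FC4: φ = +44.49194°, λ = -109.79472°
Δφ = -4.1506°,  Δλ = -2.9661°
a = sin²(Δφ/2) + cos φ₁ cos φ₂ sin²(Δλ/2) = 0.001627
c = 2·arcsin(√a) = 0.080696 rad = 4.6235°
d = R·c = 6370 × 0.080696 = 514.0 km

514.0 km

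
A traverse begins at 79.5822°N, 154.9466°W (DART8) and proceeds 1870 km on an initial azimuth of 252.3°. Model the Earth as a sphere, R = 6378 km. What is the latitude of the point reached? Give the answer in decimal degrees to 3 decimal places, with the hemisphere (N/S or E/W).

δ = d/R = 1870/6378 = 0.293195 rad
φ₂ = arcsin(sin φ₁ cos δ + cos φ₁ sin δ cos θ)
   = arcsin(0.98352·0.95733 + 0.18082·0.28901·-0.30403) = 67.76735°
λ₂ = λ₁ + atan2(sin θ sin δ cos φ₁, cos δ − sin φ₁ sin φ₂) = 158.36111°

67.767°N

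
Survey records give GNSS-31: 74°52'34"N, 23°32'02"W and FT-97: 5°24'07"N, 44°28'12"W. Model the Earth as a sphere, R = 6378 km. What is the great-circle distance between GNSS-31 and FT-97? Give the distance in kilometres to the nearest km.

7850 km

GNSS-31: φ = +74.87611°, λ = -23.53389°
FT-97: φ = +5.40194°, λ = -44.47000°
Δφ = -69.4742°,  Δλ = -20.9361°
a = sin²(Δφ/2) + cos φ₁ cos φ₂ sin²(Δλ/2) = 0.333260
c = 2·arcsin(√a) = 1.230803 rad = 70.5198°
d = R·c = 6378 × 1.230803 = 7850.1 km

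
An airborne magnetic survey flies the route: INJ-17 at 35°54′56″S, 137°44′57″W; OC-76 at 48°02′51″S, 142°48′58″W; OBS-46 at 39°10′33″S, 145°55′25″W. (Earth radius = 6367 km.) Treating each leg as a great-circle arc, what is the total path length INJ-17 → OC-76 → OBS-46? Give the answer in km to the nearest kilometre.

2428 km

INJ-17: φ = -35.91556°, λ = -137.74917°
OC-76: φ = -48.04750°, λ = -142.81611°
OBS-46: φ = -39.17583°, λ = -145.92361°
INJ-17→OC-76: c = 0.221584 rad, d = 1410.83 km
OC-76→OBS-46: c = 0.159705 rad, d = 1016.84 km
Total = 1410.83 + 1016.84 = 2427.67 km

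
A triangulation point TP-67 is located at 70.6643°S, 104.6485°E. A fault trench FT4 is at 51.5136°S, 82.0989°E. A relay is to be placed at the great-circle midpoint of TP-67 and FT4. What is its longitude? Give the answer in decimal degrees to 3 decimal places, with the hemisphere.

Bx = cos φ₂ cos Δλ = 0.574751,  By = cos φ₂ sin Δλ = -0.238653
φₘ = atan2(sin φ₁ + sin φ₂, √((cos φ₁ + Bx)² + By²)) = -61.51459°
λₘ = λ₁ + atan2(By, cos φ₁ + Bx) = 89.88895°

89.889°E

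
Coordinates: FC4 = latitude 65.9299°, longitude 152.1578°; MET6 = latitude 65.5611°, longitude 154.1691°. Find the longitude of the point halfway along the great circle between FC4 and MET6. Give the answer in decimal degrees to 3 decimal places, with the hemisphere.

Bx = cos φ₂ cos Δλ = 0.413468,  By = cos φ₂ sin Δλ = 0.014520
φₘ = atan2(sin φ₁ + sin φ₂, √((cos φ₁ + Bx)² + By²)) = 65.74881°
λₘ = λ₁ + atan2(By, cos φ₁ + Bx) = 153.17063°

153.171°E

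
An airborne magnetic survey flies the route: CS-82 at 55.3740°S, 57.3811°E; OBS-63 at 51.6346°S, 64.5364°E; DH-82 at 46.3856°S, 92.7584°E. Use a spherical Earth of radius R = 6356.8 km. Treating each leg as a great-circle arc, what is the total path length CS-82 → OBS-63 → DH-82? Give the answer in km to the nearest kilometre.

CS-82→OBS-63: c = 0.098788 rad, d = 627.98 km
OBS-63→DH-82: c = 0.333477 rad, d = 2119.85 km
Total = 627.98 + 2119.85 = 2747.83 km

2748 km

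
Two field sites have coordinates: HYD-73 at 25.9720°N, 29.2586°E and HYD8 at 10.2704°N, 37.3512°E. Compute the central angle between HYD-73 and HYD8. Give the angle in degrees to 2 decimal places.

17.47°

Δφ = -15.7016°,  Δλ = 8.0926°
a = sin²(Δφ/2) + cos φ₁ cos φ₂ sin²(Δλ/2) = 0.023062
c = 2·arcsin(√a) = 0.304906 rad = 17.4698°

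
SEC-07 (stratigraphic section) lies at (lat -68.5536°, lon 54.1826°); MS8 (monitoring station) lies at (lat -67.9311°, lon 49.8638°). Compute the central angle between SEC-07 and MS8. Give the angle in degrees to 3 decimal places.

1.717°

Δφ = 0.6225°,  Δλ = -4.3188°
a = sin²(Δφ/2) + cos φ₁ cos φ₂ sin²(Δλ/2) = 0.000225
c = 2·arcsin(√a) = 0.029971 rad = 1.7172°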